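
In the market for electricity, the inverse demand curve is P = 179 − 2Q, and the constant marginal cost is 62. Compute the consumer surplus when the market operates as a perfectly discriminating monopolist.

With perfect price discrimination, output is the efficient level Q = 58.5 (where demand meets MC), but every buyer pays their willingness to pay: CS = 0 and PS = total surplus.
CS = 0.

CS = 0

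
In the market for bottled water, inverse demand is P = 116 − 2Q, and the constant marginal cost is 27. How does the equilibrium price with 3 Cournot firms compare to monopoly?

With 3 symmetric Cournot firms, each firm's FOC gives 116 − 8q = 27, so q = 11.125, Q = 3·11.125 = 33.375, and P = 49.25.
Monopoly sets MR = MC: 116 − 4Q = 27 ⇒ Q = 22.25, P = 116 − 2·22.25 = 71.5.

Cournot: P = 49.25; Monopoly: P = 71.5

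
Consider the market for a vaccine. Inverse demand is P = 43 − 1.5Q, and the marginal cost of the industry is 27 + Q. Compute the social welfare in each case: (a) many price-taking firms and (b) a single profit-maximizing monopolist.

Competitive equilibrium sets price equal to marginal cost: 43 − 1.5Q = 27 + Q, so Q = 6.4 and P = 33.4.
CS = ½·(43 − 33.4)·6.4 = 30.72; PS = (33.4·6.4 − 27·6.4 − ½·1·6.4²) = 20.48; TS = 51.2.
Monopoly sets MR = MC: 43 − 3Q = 27 + Q ⇒ Q = 4, P = 43 − 1.5·4 = 37.
CS = ½·(43 − 37)·4 = 12; PS = (37·4 − 27·4 − ½·1·4²) = 32; TS = 44.

Competition: TS = 51.2; Monopoly: TS = 44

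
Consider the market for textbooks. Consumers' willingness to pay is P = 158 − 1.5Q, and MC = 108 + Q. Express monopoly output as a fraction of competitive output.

A monopolist chooses Q where MR = MC. MR = 158 − 3Q; setting this equal to 108 + Q gives Q = 12.5 and P = 139.25.
Under competition P = MC: 158 − 1.5Q = 108 + Q ⇒ Q = 20, P = 128.
Ratio Q_m/Q_c = 12.5/20 = 0.625.

Q_m/Q_c = 0.625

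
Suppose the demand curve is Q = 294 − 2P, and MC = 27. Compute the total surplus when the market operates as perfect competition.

Inverting demand: P = 147 − 0.5Q.
Perfect competition: P = MC = 27, so 147 − 0.5Q = 27 and Q = 240.
CS = ½·(147 − 27)·240 = 14400; PS = (27 − 27)·240 = 0; TS = 14400.

TS = 14400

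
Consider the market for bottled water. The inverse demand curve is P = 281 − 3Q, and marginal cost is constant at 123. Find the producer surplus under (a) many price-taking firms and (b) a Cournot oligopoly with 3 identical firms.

Competition: PS = 0; Cournot: PS = 1560.25

Competitive firms price at marginal cost: P = 123, giving Q = 158/3.
PS = (123 − 123)·158/3 = 0.
With 3 symmetric Cournot firms, each firm's FOC gives 281 − 12q = 123, so q = 79/6, Q = 3·79/6 = 39.5, and P = 162.5.
PS = (162.5 − 123)·39.5 = 1560.25.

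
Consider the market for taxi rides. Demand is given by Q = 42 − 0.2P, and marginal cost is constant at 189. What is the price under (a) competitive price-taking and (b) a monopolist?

Competition: P = 189; Monopoly: P = 199.5

Inverting demand: P = 210 − 5Q.
Perfect competition: P = MC = 189, so 210 − 5Q = 189 and Q = 4.2.
Monopoly sets MR = MC: 210 − 10Q = 189 ⇒ Q = 2.1, P = 210 − 5·2.1 = 199.5.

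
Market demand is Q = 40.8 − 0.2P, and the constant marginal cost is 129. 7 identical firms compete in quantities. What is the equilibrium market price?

P = 138.375

Inverting demand: P = 204 − 5Q.
With 7 symmetric Cournot firms, each firm's FOC gives 204 − 40q = 129, so q = 1.875, Q = 7·1.875 = 13.125, and P = 138.375.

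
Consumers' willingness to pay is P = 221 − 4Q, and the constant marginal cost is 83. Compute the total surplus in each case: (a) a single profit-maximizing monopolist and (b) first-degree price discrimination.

Monopoly: TS = 1785.375; Perfect PD: TS = 2380.5

The monopolist equates marginal revenue to marginal cost: 221 − 8Q = 83, so Q = 17.25. From demand, P = 152.
CS = ½·(221 − 152)·17.25 = 595.125; PS = (152 − 83)·17.25 = 1190.25; TS = 1785.375.
With perfect price discrimination, output is the efficient level Q = 34.5 (where demand meets MC), but every buyer pays their willingness to pay: CS = 0 and PS = total surplus.
TS = 2380.5 (equal to competitive TS).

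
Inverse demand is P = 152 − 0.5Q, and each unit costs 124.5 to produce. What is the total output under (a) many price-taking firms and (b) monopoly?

Competition: Q = 55; Monopoly: Q = 27.5

Perfect competition: P = MC = 124.5, so 152 − 0.5Q = 124.5 and Q = 55.
The monopolist equates marginal revenue to marginal cost: 152 − Q = 124.5, so Q = 27.5. From demand, P = 138.25.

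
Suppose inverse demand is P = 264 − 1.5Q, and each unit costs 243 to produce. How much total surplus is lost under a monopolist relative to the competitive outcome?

DWL = 36.75

Under competition P = MC = 243, so Q = (264 − 243)/1.5 = 14.
The monopolist equates marginal revenue to marginal cost: 264 − 3Q = 243, so Q = 7. From demand, P = 253.5.
DWL is the triangle between Q = 7 and Q = 14: ½·(14 − 7)·(253.5 − 243) = 36.75.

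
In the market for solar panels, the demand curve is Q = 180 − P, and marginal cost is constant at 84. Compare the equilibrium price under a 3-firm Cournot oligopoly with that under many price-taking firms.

Inverting demand: P = 180 − Q.
In a 3-firm Cournot equilibrium, symmetry and the first-order condition give q = (180 − 84)/(4) = 24. So Q = 72 and P = 108.
Perfect competition: P = MC = 84, so 180 − Q = 84 and Q = 96.

Cournot: P = 108; Competition: P = 84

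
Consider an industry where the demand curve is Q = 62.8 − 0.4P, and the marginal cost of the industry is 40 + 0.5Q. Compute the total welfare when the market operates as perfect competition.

TS = 2281.5

Inverting demand: P = 157 − 2.5Q.
Competitive equilibrium sets price equal to marginal cost: 157 − 2.5Q = 40 + 0.5Q, so Q = 39 and P = 59.5.
CS = ½·(157 − 59.5)·39 = 1901.25; PS = (59.5·39 − 40·39 − ½·0.5·39²) = 380.25; TS = 2281.5.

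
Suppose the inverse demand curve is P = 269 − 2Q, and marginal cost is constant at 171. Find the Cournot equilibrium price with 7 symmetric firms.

With 7 symmetric Cournot firms, each firm's FOC gives 269 − 16q = 171, so q = 6.125, Q = 7·6.125 = 42.875, and P = 183.25.

P = 183.25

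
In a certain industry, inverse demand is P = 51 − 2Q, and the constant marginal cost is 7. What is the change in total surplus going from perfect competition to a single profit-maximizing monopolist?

TS falls by 121

Perfect competition: P = MC = 7, so 51 − 2Q = 7 and Q = 22.
CS = ½·(51 − 7)·22 = 484; PS = (7 − 7)·22 = 0; TS = 484.
The monopolist equates marginal revenue to marginal cost: 51 − 4Q = 7, so Q = 11. From demand, P = 29.
CS = ½·(51 − 29)·11 = 121; PS = (29 − 7)·11 = 242; TS = 363.
Change in total surplus: 363 − 484 = −121.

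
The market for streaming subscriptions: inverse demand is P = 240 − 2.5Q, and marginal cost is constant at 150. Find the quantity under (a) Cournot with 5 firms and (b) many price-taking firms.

Cournot: Q = 30; Competition: Q = 36

In a 5-firm Cournot equilibrium, symmetry and the first-order condition give q = (240 − 150)/(15) = 6. So Q = 30 and P = 165.
Under competition P = MC = 150, so Q = (240 − 150)/2.5 = 36.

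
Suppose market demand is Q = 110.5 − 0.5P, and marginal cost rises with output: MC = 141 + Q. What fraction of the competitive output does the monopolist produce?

Inverting demand: P = 221 − 2Q.
Monopoly sets MR = MC: 221 − 4Q = 141 + Q ⇒ Q = 16, P = 221 − 2·16 = 189.
Under competition P = MC: 221 − 2Q = 141 + Q ⇒ Q = 80/3, P = 503/3.
Ratio Q_m/Q_c = 16/(80/3) = 0.6.

Q_m/Q_c = 0.6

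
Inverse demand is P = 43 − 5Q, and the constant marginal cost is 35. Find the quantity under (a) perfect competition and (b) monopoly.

Competition: Q = 1.6; Monopoly: Q = 0.8

Competitive firms price at marginal cost: P = 35, giving Q = 1.6.
Monopoly sets MR = MC: 43 − 10Q = 35 ⇒ Q = 0.8, P = 43 − 5·0.8 = 39.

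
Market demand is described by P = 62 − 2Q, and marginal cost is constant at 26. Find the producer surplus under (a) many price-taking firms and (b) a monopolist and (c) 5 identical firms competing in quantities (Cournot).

Perfect competition: P = MC = 26, so 62 − 2Q = 26 and Q = 18.
PS = (26 − 26)·18 = 0.
Monopoly sets MR = MC: 62 − 4Q = 26 ⇒ Q = 9, P = 62 − 2·9 = 44.
PS = (44 − 26)·9 = 162.
With 5 symmetric Cournot firms, each firm's FOC gives 62 − 12q = 26, so q = 3, Q = 5·3 = 15, and P = 32.
PS = (32 − 26)·15 = 90.

Competition: PS = 0; Monopoly: PS = 162; Cournot: PS = 90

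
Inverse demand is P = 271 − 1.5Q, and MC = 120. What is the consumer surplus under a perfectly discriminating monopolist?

CS = 0

A perfectly discriminating monopolist sells every unit with P(Q) ≥ MC(Q), so output equals the competitive quantity Q = 302/3. Each buyer pays their reservation price, so CS = 0 and the firm captures all surplus.
CS = 0.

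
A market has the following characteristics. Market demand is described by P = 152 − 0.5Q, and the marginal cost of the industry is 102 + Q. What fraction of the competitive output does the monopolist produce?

The monopolist equates marginal revenue to marginal cost: 152 − Q = 102 + Q, so Q = 25. From demand, P = 139.5.
Competitive equilibrium sets price equal to marginal cost: 152 − 0.5Q = 102 + Q, so Q = 100/3 and P = 406/3.
Ratio Q_m/Q_c = 25/(100/3) = 0.75.

Q_m/Q_c = 0.75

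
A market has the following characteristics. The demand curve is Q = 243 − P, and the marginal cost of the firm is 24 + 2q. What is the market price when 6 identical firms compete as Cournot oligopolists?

P = 97

Inverting demand: P = 243 − Q.
In a 6-firm Cournot equilibrium, symmetry and the first-order condition give q = (243 − 24)/(9) = 73/3. So Q = 146 and P = 97.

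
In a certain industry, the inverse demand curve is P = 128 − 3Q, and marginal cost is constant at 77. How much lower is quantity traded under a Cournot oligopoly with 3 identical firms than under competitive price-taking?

Quantity traded falls by 4.25

Perfect competition: P = MC = 77, so 128 − 3Q = 77 and Q = 17.
In a 3-firm Cournot equilibrium, symmetry and the first-order condition give q = (128 − 77)/(12) = 4.25. So Q = 12.75 and P = 89.75.
Change in quantity traded: 12.75 − 17 = −4.25.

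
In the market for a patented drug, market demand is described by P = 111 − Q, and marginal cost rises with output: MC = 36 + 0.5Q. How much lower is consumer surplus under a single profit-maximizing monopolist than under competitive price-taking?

CS falls by 800

Competitive equilibrium sets price equal to marginal cost: 111 − Q = 36 + 0.5Q, so Q = 50 and P = 61.
CS = ½·(111 − 61)·50 = 1250.
A monopolist chooses Q where MR = MC. MR = 111 − 2Q; setting this equal to 36 + 0.5Q gives Q = 30 and P = 81.
CS = ½·(111 − 81)·30 = 450.
Change in consumer surplus: 450 − 1250 = −800.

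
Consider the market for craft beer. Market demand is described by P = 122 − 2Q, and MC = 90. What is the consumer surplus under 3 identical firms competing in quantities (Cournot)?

Cournot with 3 identical firms: the symmetric best-response condition is 122 − 8q = 90. Each firm produces q = 4, total output Q = 12, price P = 98.
CS = ½·(122 − 98)·12 = 144.

CS = 144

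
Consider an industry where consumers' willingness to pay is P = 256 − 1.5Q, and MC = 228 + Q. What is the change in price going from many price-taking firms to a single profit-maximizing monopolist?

P rises by 6.3

Under competition P = MC: 256 − 1.5Q = 228 + Q ⇒ Q = 11.2, P = 239.2.
The monopolist equates marginal revenue to marginal cost: 256 − 3Q = 228 + Q, so Q = 7. From demand, P = 245.5.
Change in price: 245.5 − 239.2 = 6.3.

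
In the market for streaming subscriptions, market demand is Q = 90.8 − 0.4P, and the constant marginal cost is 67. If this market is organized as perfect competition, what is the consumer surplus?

CS = 5120

Inverting demand: P = 227 − 2.5Q.
Perfect competition: P = MC = 67, so 227 − 2.5Q = 67 and Q = 64.
CS = ½·(227 − 67)·64 = 5120.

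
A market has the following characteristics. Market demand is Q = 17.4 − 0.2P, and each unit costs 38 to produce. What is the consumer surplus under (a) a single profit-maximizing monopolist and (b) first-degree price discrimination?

Inverting demand: P = 87 − 5Q.
Monopoly sets MR = MC: 87 − 10Q = 38 ⇒ Q = 4.9, P = 87 − 5·4.9 = 62.5.
CS = ½·(87 − 62.5)·4.9 = 60.025.
Under first-degree price discrimination the firm charges each unit its demand price and produces up to where P = MC, i.e. Q = 9.8. Consumer surplus is zero; producer surplus equals total surplus.
CS = 0.

Monopoly: CS = 60.025; Perfect PD: CS = 0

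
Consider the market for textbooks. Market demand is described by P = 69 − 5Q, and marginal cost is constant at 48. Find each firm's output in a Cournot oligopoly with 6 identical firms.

q_i = 0.6

With 6 symmetric Cournot firms, each firm's FOC gives 69 − 35q = 48, so q = 0.6, Q = 6·0.6 = 3.6, and P = 51.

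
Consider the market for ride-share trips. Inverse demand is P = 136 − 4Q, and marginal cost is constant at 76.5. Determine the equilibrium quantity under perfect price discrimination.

Q = 14.875

A perfectly discriminating monopolist sells every unit with P(Q) ≥ MC(Q), so output equals the competitive quantity Q = 14.875. Each buyer pays their reservation price, so CS = 0 and the firm captures all surplus.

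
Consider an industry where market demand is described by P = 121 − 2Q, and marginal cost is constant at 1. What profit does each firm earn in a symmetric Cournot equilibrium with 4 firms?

π_i = 288

In a 4-firm Cournot equilibrium, symmetry and the first-order condition give q = (121 − 1)/(10) = 12. So Q = 48 and P = 25.
Each firm's profit = (25 − 1)·12 = 288.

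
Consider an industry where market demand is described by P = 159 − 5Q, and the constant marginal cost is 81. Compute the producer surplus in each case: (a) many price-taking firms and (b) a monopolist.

Competition: PS = 0; Monopoly: PS = 304.2

Under competition P = MC = 81, so Q = (159 − 81)/5 = 15.6.
PS = (81 − 81)·15.6 = 0.
Monopoly sets MR = MC: 159 − 10Q = 81 ⇒ Q = 7.8, P = 159 − 5·7.8 = 120.
PS = (120 − 81)·7.8 = 304.2.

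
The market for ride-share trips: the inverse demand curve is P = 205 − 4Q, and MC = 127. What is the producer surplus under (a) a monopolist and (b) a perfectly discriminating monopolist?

A monopolist chooses Q where MR = MC. MR = 205 − 8Q; setting this equal to 127 gives Q = 9.75 and P = 166.
PS = (166 − 127)·9.75 = 380.25.
A perfectly discriminating monopolist sells every unit with P(Q) ≥ MC(Q), so output equals the competitive quantity Q = 19.5. Each buyer pays their reservation price, so CS = 0 and the firm captures all surplus.
PS = ½·(205 − 127)·19.5 = 760.5.

Monopoly: PS = 380.25; Perfect PD: PS = 760.5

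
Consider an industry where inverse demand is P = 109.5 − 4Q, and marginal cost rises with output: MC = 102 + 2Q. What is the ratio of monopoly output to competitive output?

Q_m/Q_c = 0.6

A monopolist chooses Q where MR = MC. MR = 109.5 − 8Q; setting this equal to 102 + 2Q gives Q = 0.75 and P = 106.5.
Under competition P = MC: 109.5 − 4Q = 102 + 2Q ⇒ Q = 1.25, P = 104.5.
Ratio Q_m/Q_c = 0.75/1.25 = 0.6.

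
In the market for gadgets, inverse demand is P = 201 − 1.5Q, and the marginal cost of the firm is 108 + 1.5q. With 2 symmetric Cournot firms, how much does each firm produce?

In a 2-firm Cournot equilibrium, symmetry and the first-order condition give q = (201 − 108)/(6) = 15.5. So Q = 31 and P = 154.5.

q_i = 15.5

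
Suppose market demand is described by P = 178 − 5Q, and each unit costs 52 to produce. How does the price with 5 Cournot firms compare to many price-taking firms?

Cournot with 5 identical firms: the symmetric best-response condition is 178 − 30q = 52. Each firm produces q = 4.2, total output Q = 21, price P = 73.
Under competition P = MC = 52, so Q = (178 − 52)/5 = 25.2.

Cournot: P = 73; Competition: P = 52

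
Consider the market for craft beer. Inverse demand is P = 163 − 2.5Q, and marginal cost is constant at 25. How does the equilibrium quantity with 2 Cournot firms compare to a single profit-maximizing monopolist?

Cournot: Q = 36.8; Monopoly: Q = 27.6

With 2 symmetric Cournot firms, each firm's FOC gives 163 − 7.5q = 25, so q = 18.4, Q = 2·18.4 = 36.8, and P = 71.
A monopolist chooses Q where MR = MC. MR = 163 − 5Q; setting this equal to 25 gives Q = 27.6 and P = 94.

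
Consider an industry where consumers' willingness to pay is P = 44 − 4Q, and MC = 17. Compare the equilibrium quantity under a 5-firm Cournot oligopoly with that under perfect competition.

Cournot: Q = 5.625; Competition: Q = 6.75

In a 5-firm Cournot equilibrium, symmetry and the first-order condition give q = (44 − 17)/(24) = 1.125. So Q = 5.625 and P = 21.5.
Perfect competition: P = MC = 17, so 44 − 4Q = 17 and Q = 6.75.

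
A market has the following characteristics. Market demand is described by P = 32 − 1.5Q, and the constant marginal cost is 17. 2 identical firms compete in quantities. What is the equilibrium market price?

P = 22

Cournot with 2 identical firms: the symmetric best-response condition is 32 − 4.5q = 17. Each firm produces q = 10/3, total output Q = 20/3, price P = 22.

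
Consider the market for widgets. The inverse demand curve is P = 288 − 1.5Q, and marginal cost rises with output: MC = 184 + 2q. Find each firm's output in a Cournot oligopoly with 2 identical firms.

With 2 symmetric Cournot firms, each firm's FOC gives 288 − 4.5q = 184 + 2q, so q = 16, Q = 2·16 = 32, and P = 240.

q_i = 16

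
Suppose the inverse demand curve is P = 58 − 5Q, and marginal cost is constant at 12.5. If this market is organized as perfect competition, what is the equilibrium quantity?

Under competition P = MC = 12.5, so Q = (58 − 12.5)/5 = 9.1.

Q = 9.1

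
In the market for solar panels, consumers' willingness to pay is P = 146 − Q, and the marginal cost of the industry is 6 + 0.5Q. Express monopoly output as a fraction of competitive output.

Monopoly sets MR = MC: 146 − 2Q = 6 + 0.5Q ⇒ Q = 56, P = 146 − 56 = 90.
Competitive equilibrium sets price equal to marginal cost: 146 − Q = 6 + 0.5Q, so Q = 280/3 and P = 158/3.
Ratio Q_m/Q_c = 56/(280/3) = 0.6.

Q_m/Q_c = 0.6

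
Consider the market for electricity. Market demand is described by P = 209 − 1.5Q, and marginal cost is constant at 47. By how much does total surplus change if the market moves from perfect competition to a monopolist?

TS falls by 2187

Competitive firms price at marginal cost: P = 47, giving Q = 108.
CS = ½·(209 − 47)·108 = 8748; PS = (47 − 47)·108 = 0; TS = 8748.
The monopolist equates marginal revenue to marginal cost: 209 − 3Q = 47, so Q = 54. From demand, P = 128.
CS = ½·(209 − 128)·54 = 2187; PS = (128 − 47)·54 = 4374; TS = 6561.
Change in total surplus: 6561 − 8748 = −2187.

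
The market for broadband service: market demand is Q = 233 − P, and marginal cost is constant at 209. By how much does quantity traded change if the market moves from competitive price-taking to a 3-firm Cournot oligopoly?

Q falls by 6

Inverting demand: P = 233 − Q.
Perfect competition: P = MC = 209, so 233 − Q = 209 and Q = 24.
Cournot with 3 identical firms: the symmetric best-response condition is 233 − 4q = 209. Each firm produces q = 6, total output Q = 18, price P = 215.
Change in quantity traded: 18 − 24 = −6.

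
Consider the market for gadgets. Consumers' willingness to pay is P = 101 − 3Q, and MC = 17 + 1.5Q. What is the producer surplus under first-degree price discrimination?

Under first-degree price discrimination the firm charges each unit its demand price and produces up to where P = MC, i.e. Q = 56/3. Consumer surplus is zero; producer surplus equals total surplus.
PS = ½·(101 − 17)·56/3 = 784.

PS = 784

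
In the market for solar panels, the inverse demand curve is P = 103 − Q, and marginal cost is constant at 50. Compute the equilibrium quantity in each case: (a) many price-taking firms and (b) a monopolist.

Competition: Q = 53; Monopoly: Q = 26.5

Competitive firms price at marginal cost: P = 50, giving Q = 53.
Monopoly sets MR = MC: 103 − 2Q = 50 ⇒ Q = 26.5, P = 103 − 26.5 = 76.5.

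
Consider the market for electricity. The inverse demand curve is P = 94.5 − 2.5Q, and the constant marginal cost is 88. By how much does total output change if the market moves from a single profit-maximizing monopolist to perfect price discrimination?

Q rises by 1.3

A monopolist chooses Q where MR = MC. MR = 94.5 − 5Q; setting this equal to 88 gives Q = 1.3 and P = 91.25.
Under first-degree price discrimination the firm charges each unit its demand price and produces up to where P = MC, i.e. Q = 2.6. Consumer surplus is zero; producer surplus equals total surplus.
Change in total output: 2.6 − 1.3 = 1.3.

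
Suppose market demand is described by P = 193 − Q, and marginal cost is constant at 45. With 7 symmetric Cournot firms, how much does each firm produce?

In a 7-firm Cournot equilibrium, symmetry and the first-order condition give q = (193 − 45)/(8) = 18.5. So Q = 129.5 and P = 63.5.

q_i = 18.5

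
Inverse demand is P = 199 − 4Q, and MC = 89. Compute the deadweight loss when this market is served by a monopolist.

Competitive firms price at marginal cost: P = 89, giving Q = 27.5.
Monopoly sets MR = MC: 199 − 8Q = 89 ⇒ Q = 13.75, P = 199 − 4·13.75 = 144.
DWL is the triangle between Q = 13.75 and Q = 27.5: ½·(27.5 − 13.75)·(144 − 89) = 378.125.

DWL = 378.125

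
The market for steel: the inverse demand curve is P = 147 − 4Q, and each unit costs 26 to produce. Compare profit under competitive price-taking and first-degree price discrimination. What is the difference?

π rises by 1830.125

Under competition P = MC = 26, so Q = (147 − 26)/4 = 30.25.
Profit = (26 − 26)·30.25 = 0.
With perfect price discrimination, output is the efficient level Q = 30.25 (where demand meets MC), but every buyer pays their willingness to pay: CS = 0 and PS = total surplus.
PS equals the full surplus area, 1830.125. Profit = 1830.125 = 1830.125.
Change in profit: 1830.125 − 0 = 1830.125.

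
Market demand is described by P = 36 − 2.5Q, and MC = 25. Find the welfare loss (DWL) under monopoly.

Competitive firms price at marginal cost: P = 25, giving Q = 4.4.
A monopolist chooses Q where MR = MC. MR = 36 − 5Q; setting this equal to 25 gives Q = 2.2 and P = 30.5.
DWL is the triangle between Q = 2.2 and Q = 4.4: ½·(4.4 − 2.2)·(30.5 − 25) = 6.05.

DWL = 6.05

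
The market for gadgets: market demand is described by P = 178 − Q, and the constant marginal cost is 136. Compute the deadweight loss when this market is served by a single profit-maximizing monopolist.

DWL = 220.5

Under competition P = MC = 136, so Q = (178 − 136)/1 = 42.
A monopolist chooses Q where MR = MC. MR = 178 − 2Q; setting this equal to 136 gives Q = 21 and P = 157.
DWL is the triangle between Q = 21 and Q = 42: ½·(42 − 21)·(157 − 136) = 220.5.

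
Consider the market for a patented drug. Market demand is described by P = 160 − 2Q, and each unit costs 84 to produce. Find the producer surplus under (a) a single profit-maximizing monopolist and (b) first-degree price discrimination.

A monopolist chooses Q where MR = MC. MR = 160 − 4Q; setting this equal to 84 gives Q = 19 and P = 122.
PS = (122 − 84)·19 = 722.
Under first-degree price discrimination the firm charges each unit its demand price and produces up to where P = MC, i.e. Q = 38. Consumer surplus is zero; producer surplus equals total surplus.
PS = ½·(160 − 84)·38 = 1444.

Monopoly: PS = 722; Perfect PD: PS = 1444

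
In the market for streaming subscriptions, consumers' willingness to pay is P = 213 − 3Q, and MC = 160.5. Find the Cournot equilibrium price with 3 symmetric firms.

P = 173.625

With 3 symmetric Cournot firms, each firm's FOC gives 213 − 12q = 160.5, so q = 4.375, Q = 3·4.375 = 13.125, and P = 173.625.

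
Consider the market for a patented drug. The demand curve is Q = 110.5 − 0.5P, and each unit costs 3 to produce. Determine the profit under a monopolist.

Profit = 5940.5

Inverting demand: P = 221 − 2Q.
A monopolist chooses Q where MR = MC. MR = 221 − 4Q; setting this equal to 3 gives Q = 54.5 and P = 112.
Profit = (112 − 3)·54.5 = 5940.5.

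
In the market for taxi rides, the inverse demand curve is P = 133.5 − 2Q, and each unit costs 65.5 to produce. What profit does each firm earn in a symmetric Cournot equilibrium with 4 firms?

π_i = 92.48

With 4 symmetric Cournot firms, each firm's FOC gives 133.5 − 10q = 65.5, so q = 6.8, Q = 4·6.8 = 27.2, and P = 79.1.
Each firm's profit = (79.1 − 65.5)·6.8 = 92.48.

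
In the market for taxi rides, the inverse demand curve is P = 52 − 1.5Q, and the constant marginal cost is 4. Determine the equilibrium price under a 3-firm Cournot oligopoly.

P = 16

Cournot with 3 identical firms: the symmetric best-response condition is 52 − 6q = 4. Each firm produces q = 8, total output Q = 24, price P = 16.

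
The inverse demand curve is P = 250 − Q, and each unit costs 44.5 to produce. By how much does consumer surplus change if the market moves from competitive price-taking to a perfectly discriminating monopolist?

Competitive firms price at marginal cost: P = 44.5, giving Q = 205.5.
CS = ½·(250 − 44.5)·205.5 = 21115.125.
With perfect price discrimination, output is the efficient level Q = 205.5 (where demand meets MC), but every buyer pays their willingness to pay: CS = 0 and PS = total surplus.
CS = 0.
Change in consumer surplus: 0 − 21115.125 = −21115.125.

Consumer surplus falls by 21115.125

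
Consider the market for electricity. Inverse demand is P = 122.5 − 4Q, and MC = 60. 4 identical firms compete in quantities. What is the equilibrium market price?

P = 72.5

Cournot with 4 identical firms: the symmetric best-response condition is 122.5 − 20q = 60. Each firm produces q = 3.125, total output Q = 12.5, price P = 72.5.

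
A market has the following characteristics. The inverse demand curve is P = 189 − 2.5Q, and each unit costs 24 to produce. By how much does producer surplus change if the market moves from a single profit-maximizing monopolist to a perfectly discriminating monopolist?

Producer surplus rises by 2722.5

Monopoly sets MR = MC: 189 − 5Q = 24 ⇒ Q = 33, P = 189 − 2.5·33 = 106.5.
PS = (106.5 − 24)·33 = 2722.5.
Under first-degree price discrimination the firm charges each unit its demand price and produces up to where P = MC, i.e. Q = 66. Consumer surplus is zero; producer surplus equals total surplus.
PS = ½·(189 − 24)·66 = 5445.
Change in producer surplus: 5445 − 2722.5 = 2722.5.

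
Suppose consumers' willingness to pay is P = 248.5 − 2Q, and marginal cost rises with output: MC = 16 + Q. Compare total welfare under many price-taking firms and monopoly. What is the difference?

TS falls by 1441.5

Competitive equilibrium sets price equal to marginal cost: 248.5 − 2Q = 16 + Q, so Q = 77.5 and P = 93.5.
CS = ½·(248.5 − 93.5)·77.5 = 6006.25; PS = (93.5·77.5 − 16·77.5 − ½·1·77.5²) = 3003.125; TS = 9009.375.
A monopolist chooses Q where MR = MC. MR = 248.5 − 4Q; setting this equal to 16 + Q gives Q = 46.5 and P = 155.5.
CS = ½·(248.5 − 155.5)·46.5 = 2162.25; PS = (155.5·46.5 − 16·46.5 − ½·1·46.5²) = 5405.625; TS = 7567.875.
Change in total welfare: 7567.875 − 9009.375 = −1441.5.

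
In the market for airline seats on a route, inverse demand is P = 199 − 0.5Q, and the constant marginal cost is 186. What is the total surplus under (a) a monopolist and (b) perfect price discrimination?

Monopoly: TS = 126.75; Perfect PD: TS = 169

A monopolist chooses Q where MR = MC. MR = 199 − Q; setting this equal to 186 gives Q = 13 and P = 192.5.
CS = ½·(199 − 192.5)·13 = 42.25; PS = (192.5 − 186)·13 = 84.5; TS = 126.75.
Under first-degree price discrimination the firm charges each unit its demand price and produces up to where P = MC, i.e. Q = 26. Consumer surplus is zero; producer surplus equals total surplus.
TS = 169 (equal to competitive TS).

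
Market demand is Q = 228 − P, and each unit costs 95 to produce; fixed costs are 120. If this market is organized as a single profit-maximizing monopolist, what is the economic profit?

Profit = 4302.25

Inverting demand: P = 228 − Q.
Monopoly sets MR = MC: 228 − 2Q = 95 ⇒ Q = 66.5, P = 228 − 66.5 = 161.5.
Profit = (161.5 − 95)·66.5 − 120 = 4302.25.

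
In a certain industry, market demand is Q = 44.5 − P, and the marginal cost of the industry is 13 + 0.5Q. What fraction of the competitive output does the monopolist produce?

Q_m/Q_c = 0.6

Inverting demand: P = 44.5 − Q.
A monopolist chooses Q where MR = MC. MR = 44.5 − 2Q; setting this equal to 13 + 0.5Q gives Q = 12.6 and P = 31.9.
Competitive equilibrium sets price equal to marginal cost: 44.5 − Q = 13 + 0.5Q, so Q = 21 and P = 23.5.
Ratio Q_m/Q_c = 12.6/21 = 0.6.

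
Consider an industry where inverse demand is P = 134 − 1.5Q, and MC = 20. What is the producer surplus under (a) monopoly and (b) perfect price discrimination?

Monopoly: PS = 2166; Perfect PD: PS = 4332

Monopoly sets MR = MC: 134 − 3Q = 20 ⇒ Q = 38, P = 134 − 1.5·38 = 77.
PS = (77 − 20)·38 = 2166.
With perfect price discrimination, output is the efficient level Q = 76 (where demand meets MC), but every buyer pays their willingness to pay: CS = 0 and PS = total surplus.
PS = ½·(134 − 20)·76 = 4332.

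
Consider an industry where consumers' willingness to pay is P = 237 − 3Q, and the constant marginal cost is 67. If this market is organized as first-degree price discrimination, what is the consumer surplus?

A perfectly discriminating monopolist sells every unit with P(Q) ≥ MC(Q), so output equals the competitive quantity Q = 170/3. Each buyer pays their reservation price, so CS = 0 and the firm captures all surplus.
CS = 0.

CS = 0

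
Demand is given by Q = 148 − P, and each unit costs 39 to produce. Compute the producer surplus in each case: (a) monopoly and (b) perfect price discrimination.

Monopoly: PS = 2970.25; Perfect PD: PS = 5940.5

Inverting demand: P = 148 − Q.
The monopolist equates marginal revenue to marginal cost: 148 − 2Q = 39, so Q = 54.5. From demand, P = 93.5.
PS = (93.5 − 39)·54.5 = 2970.25.
Under first-degree price discrimination the firm charges each unit its demand price and produces up to where P = MC, i.e. Q = 109. Consumer surplus is zero; producer surplus equals total surplus.
PS = ½·(148 − 39)·109 = 5940.5.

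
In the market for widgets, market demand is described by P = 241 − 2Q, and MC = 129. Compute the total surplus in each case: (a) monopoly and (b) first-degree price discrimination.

The monopolist equates marginal revenue to marginal cost: 241 − 4Q = 129, so Q = 28. From demand, P = 185.
CS = ½·(241 − 185)·28 = 784; PS = (185 − 129)·28 = 1568; TS = 2352.
A perfectly discriminating monopolist sells every unit with P(Q) ≥ MC(Q), so output equals the competitive quantity Q = 56. Each buyer pays their reservation price, so CS = 0 and the firm captures all surplus.
TS = 3136 (equal to competitive TS).

Monopoly: TS = 2352; Perfect PD: TS = 3136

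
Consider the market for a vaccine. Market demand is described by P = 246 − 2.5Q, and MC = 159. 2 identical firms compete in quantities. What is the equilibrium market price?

In a 2-firm Cournot equilibrium, symmetry and the first-order condition give q = (246 − 159)/(7.5) = 11.6. So Q = 23.2 and P = 188.

P = 188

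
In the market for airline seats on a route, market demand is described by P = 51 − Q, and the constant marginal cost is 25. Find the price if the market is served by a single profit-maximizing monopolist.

P = 38

A monopolist chooses Q where MR = MC. MR = 51 − 2Q; setting this equal to 25 gives Q = 13 and P = 38.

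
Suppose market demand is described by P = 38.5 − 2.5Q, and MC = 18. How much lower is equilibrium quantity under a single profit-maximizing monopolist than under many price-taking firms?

Perfect competition: P = MC = 18, so 38.5 − 2.5Q = 18 and Q = 8.2.
The monopolist equates marginal revenue to marginal cost: 38.5 − 5Q = 18, so Q = 4.1. From demand, P = 28.25.
Change in equilibrium quantity: 4.1 − 8.2 = −4.1.

Q falls by 4.1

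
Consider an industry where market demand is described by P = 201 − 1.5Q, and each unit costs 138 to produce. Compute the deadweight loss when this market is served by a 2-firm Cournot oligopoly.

Perfect competition: P = MC = 138, so 201 − 1.5Q = 138 and Q = 42.
Cournot with 2 identical firms: the symmetric best-response condition is 201 − 4.5q = 138. Each firm produces q = 14, total output Q = 28, price P = 159.
DWL is the triangle between Q = 28 and Q = 42: ½·(42 − 28)·(159 − 138) = 147.

DWL = 147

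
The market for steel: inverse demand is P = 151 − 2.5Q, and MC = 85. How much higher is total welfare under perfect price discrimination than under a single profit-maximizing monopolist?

Monopoly sets MR = MC: 151 − 5Q = 85 ⇒ Q = 13.2, P = 151 − 2.5·13.2 = 118.
CS = ½·(151 − 118)·13.2 = 217.8; PS = (118 − 85)·13.2 = 435.6; TS = 653.4.
Under first-degree price discrimination the firm charges each unit its demand price and produces up to where P = MC, i.e. Q = 26.4. Consumer surplus is zero; producer surplus equals total surplus.
TS = 871.2 (equal to competitive TS).
Change in total welfare: 871.2 − 653.4 = 217.8.

TS rises by 217.8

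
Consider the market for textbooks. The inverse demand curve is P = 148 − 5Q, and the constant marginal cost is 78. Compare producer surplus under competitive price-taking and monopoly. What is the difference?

PS rises by 245

Perfect competition: P = MC = 78, so 148 − 5Q = 78 and Q = 14.
PS = (78 − 78)·14 = 0.
Monopoly sets MR = MC: 148 − 10Q = 78 ⇒ Q = 7, P = 148 − 5·7 = 113.
PS = (113 − 78)·7 = 245.
Change in producer surplus: 245 − 0 = 245.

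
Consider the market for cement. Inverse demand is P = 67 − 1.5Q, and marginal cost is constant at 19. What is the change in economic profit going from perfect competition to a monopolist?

Under competition P = MC = 19, so Q = (67 − 19)/1.5 = 32.
Profit = (19 − 19)·32 = 0.
A monopolist chooses Q where MR = MC. MR = 67 − 3Q; setting this equal to 19 gives Q = 16 and P = 43.
Profit = (43 − 19)·16 = 384.
Change in economic profit: 384 − 0 = 384.

Economic profit rises by 384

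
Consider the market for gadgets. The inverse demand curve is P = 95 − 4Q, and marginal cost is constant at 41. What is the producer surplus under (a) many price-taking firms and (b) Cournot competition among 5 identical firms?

Under competition P = MC = 41, so Q = (95 − 41)/4 = 13.5.
PS = (41 − 41)·13.5 = 0.
Cournot with 5 identical firms: the symmetric best-response condition is 95 − 24q = 41. Each firm produces q = 2.25, total output Q = 11.25, price P = 50.
PS = (50 − 41)·11.25 = 101.25.

Competition: PS = 0; Cournot: PS = 101.25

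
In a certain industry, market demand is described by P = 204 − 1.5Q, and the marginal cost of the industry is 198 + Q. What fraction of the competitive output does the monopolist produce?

Q_m/Q_c = 0.625

The monopolist equates marginal revenue to marginal cost: 204 − 3Q = 198 + Q, so Q = 1.5. From demand, P = 201.75.
Competitive equilibrium sets price equal to marginal cost: 204 − 1.5Q = 198 + Q, so Q = 2.4 and P = 200.4.
Ratio Q_m/Q_c = 1.5/2.4 = 0.625.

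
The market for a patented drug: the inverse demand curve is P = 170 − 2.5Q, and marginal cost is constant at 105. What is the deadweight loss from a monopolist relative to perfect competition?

DWL = 211.25

Under competition P = MC = 105, so Q = (170 − 105)/2.5 = 26.
The monopolist equates marginal revenue to marginal cost: 170 − 5Q = 105, so Q = 13. From demand, P = 137.5.
DWL is the triangle between Q = 13 and Q = 26: ½·(26 − 13)·(137.5 − 105) = 211.25.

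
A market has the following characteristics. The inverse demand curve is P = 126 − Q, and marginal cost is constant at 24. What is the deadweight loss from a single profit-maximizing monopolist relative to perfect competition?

Competitive firms price at marginal cost: P = 24, giving Q = 102.
A monopolist chooses Q where MR = MC. MR = 126 − 2Q; setting this equal to 24 gives Q = 51 and P = 75.
DWL is the triangle between Q = 51 and Q = 102: ½·(102 − 51)·(75 − 24) = 1300.5.

DWL = 1300.5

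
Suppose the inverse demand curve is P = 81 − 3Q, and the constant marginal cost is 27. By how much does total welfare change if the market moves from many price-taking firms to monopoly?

TS falls by 121.5

Perfect competition: P = MC = 27, so 81 − 3Q = 27 and Q = 18.
CS = ½·(81 − 27)·18 = 486; PS = (27 − 27)·18 = 0; TS = 486.
Monopoly sets MR = MC: 81 − 6Q = 27 ⇒ Q = 9, P = 81 − 3·9 = 54.
CS = ½·(81 − 54)·9 = 121.5; PS = (54 − 27)·9 = 243; TS = 364.5.
Change in total welfare: 364.5 − 486 = −121.5.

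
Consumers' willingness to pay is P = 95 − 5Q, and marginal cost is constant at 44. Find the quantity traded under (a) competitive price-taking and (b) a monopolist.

Under competition P = MC = 44, so Q = (95 − 44)/5 = 10.2.
Monopoly sets MR = MC: 95 − 10Q = 44 ⇒ Q = 5.1, P = 95 − 5·5.1 = 69.5.

Competition: Q = 10.2; Monopoly: Q = 5.1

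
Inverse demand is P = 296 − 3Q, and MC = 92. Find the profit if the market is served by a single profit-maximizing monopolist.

Monopoly sets MR = MC: 296 − 6Q = 92 ⇒ Q = 34, P = 296 − 3·34 = 194.
Profit = (194 − 92)·34 = 3468.

Profit = 3468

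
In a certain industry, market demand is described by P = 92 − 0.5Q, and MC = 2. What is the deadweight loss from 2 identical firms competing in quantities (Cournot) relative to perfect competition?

Under competition P = MC = 2, so Q = (92 − 2)/0.5 = 180.
With 2 symmetric Cournot firms, each firm's FOC gives 92 − 1.5q = 2, so q = 60, Q = 2·60 = 120, and P = 32.
DWL is the triangle between Q = 120 and Q = 180: ½·(180 − 120)·(32 − 2) = 900.

DWL = 900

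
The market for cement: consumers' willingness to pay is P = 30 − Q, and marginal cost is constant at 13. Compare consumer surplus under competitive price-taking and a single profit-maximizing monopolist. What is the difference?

Perfect competition: P = MC = 13, so 30 − Q = 13 and Q = 17.
CS = ½·(30 − 13)·17 = 144.5.
A monopolist chooses Q where MR = MC. MR = 30 − 2Q; setting this equal to 13 gives Q = 8.5 and P = 21.5.
CS = ½·(30 − 21.5)·8.5 = 36.125.
Change in consumer surplus: 36.125 − 144.5 = −108.375.

Consumer surplus falls by 108.375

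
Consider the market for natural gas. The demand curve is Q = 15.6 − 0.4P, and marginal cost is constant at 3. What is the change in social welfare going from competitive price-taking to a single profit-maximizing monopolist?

TS falls by 64.8

Inverting demand: P = 39 − 2.5Q.
Perfect competition: P = MC = 3, so 39 − 2.5Q = 3 and Q = 14.4.
CS = ½·(39 − 3)·14.4 = 259.2; PS = (3 − 3)·14.4 = 0; TS = 259.2.
The monopolist equates marginal revenue to marginal cost: 39 − 5Q = 3, so Q = 7.2. From demand, P = 21.
CS = ½·(39 − 21)·7.2 = 64.8; PS = (21 − 3)·7.2 = 129.6; TS = 194.4.
Change in social welfare: 194.4 − 259.2 = −64.8.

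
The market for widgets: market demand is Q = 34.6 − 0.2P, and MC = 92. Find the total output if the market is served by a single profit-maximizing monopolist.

Inverting demand: P = 173 − 5Q.
The monopolist equates marginal revenue to marginal cost: 173 − 10Q = 92, so Q = 8.1. From demand, P = 132.5.

Q = 8.1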